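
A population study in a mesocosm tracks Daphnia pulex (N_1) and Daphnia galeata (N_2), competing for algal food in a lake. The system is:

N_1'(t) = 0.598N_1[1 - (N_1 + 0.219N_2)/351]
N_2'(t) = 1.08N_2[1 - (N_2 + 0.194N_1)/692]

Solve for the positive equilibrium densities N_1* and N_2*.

N_1* ≈ 208, N_2* ≈ 652

Setting both brackets to zero gives the nullclines N_1 + 0.219N_2 = 351 and 0.194N_1 + N_2 = 692.
Substituting N_2 = 692 - 0.194N_1 into the first: N_1(1 - 0.219·0.194) = 351 - 0.219·692.
So N_1* = 199/0.958 = 208, and then N_2* = 692 - 0.194·208 = 652.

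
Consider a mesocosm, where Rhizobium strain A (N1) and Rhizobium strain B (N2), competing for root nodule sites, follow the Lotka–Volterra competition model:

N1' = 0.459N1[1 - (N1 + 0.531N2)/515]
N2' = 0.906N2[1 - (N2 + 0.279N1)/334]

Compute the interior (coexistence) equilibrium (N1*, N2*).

Setting both brackets to zero gives the nullclines N1 + 0.531N2 = 515 and 0.279N1 + N2 = 334.
Substituting N2 = 334 - 0.279N1 into the first: N1(1 - 0.531·0.279) = 515 - 0.531·334.
So N1* = 338/0.852 = 396, and then N2* = 334 - 0.279·396 = 223.

N1* ≈ 396, N2* ≈ 223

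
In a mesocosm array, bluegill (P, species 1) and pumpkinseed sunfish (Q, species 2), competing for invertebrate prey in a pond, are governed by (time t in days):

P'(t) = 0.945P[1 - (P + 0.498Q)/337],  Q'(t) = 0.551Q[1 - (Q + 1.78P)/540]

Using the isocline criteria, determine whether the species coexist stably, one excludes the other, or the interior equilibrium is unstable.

Compare the nullcline intercepts: K1/α12 = 337/0.498 = 677 > K2 = 540; K2/α21 = 540/1.78 = 303 < K1 = 337.
Since the inequalities point opposite ways, species 1 can invade but species 2 cannot.

species 1 excludes species 2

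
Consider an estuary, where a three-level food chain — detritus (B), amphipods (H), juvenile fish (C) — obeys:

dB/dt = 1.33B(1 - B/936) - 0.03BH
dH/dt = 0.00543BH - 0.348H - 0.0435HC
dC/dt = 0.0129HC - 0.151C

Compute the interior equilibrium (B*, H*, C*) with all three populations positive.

B* ≈ 689, H* ≈ 11.7, C* ≈ 78

From dC/dt = 0: 0.0129H* = 0.151, so H* = 11.7.
From dB/dt = 0: 1.33(1 - B*/936) = 0.03·11.7, giving B* = 936·(1 - 0.264) = 689.
From dH/dt = 0: 0.00543·689 - 0.348 = 0.0435C*, so C* = 3.39/0.0435 = 78.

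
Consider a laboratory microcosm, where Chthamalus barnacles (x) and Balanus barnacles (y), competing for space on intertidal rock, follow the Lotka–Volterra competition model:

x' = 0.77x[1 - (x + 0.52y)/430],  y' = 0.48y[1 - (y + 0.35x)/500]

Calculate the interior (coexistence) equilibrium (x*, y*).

Setting both brackets to zero gives the nullclines x + 0.52y = 430 and 0.35x + y = 500.
Substituting y = 500 - 0.35x into the first: x(1 - 0.52·0.35) = 430 - 0.52·500.
So x* = 170/0.818 = 208, and then y* = 500 - 0.35·208 = 427.

x* ≈ 208, y* ≈ 427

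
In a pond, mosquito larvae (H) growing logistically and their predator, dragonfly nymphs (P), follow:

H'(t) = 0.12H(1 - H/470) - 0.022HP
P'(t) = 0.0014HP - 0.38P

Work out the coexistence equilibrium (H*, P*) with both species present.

H* ≈ 271, P* ≈ 2.3

From dP/dt = 0 with P > 0: 0.0014H* = 0.38, so H* = 271.
Substitute into dH/dt = 0: 0.12(1 - 271/470) = 0.022P*.
The bracket is 0.422, giving P* = 0.0507/0.022 = 2.3.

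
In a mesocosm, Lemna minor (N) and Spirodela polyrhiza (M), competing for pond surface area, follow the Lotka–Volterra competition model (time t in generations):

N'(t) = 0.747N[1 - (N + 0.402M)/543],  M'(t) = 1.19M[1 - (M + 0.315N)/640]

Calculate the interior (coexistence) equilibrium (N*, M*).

Setting both brackets to zero gives the nullclines N + 0.402M = 543 and 0.315N + M = 640.
Substituting M = 640 - 0.315N into the first: N(1 - 0.402·0.315) = 543 - 0.402·640.
So N* = 286/0.873 = 327, and then M* = 640 - 0.315·327 = 537.

N* ≈ 327, M* ≈ 537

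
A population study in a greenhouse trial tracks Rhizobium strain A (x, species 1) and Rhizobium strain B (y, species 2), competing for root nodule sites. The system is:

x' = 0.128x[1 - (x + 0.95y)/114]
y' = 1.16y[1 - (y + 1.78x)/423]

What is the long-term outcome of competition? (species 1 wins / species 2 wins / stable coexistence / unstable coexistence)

Compare the nullcline intercepts: K1/α12 = 114/0.95 = 120 < K2 = 423; K2/α21 = 423/1.78 = 238 > K1 = 114.
Since the inequalities point opposite ways, species 2 can invade but species 1 cannot.

species 2 excludes species 1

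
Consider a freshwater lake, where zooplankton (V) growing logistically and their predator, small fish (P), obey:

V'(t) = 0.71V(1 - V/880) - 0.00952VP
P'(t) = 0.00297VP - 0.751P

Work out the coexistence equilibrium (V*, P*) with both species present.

From dP/dt = 0 with P > 0: 0.00297V* = 0.751, so V* = 253.
Substitute into dV/dt = 0: 0.71(1 - 253/880) = 0.00952P*.
The bracket is 0.713, giving P* = 0.506/0.00952 = 53.1.

V* ≈ 253, P* ≈ 53.1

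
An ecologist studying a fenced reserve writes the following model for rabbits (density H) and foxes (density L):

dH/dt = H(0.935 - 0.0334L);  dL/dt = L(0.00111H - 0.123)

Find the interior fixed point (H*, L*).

Set dL/dt = 0 with L > 0: 0.00111H - 0.123 = 0, so H* = 0.123/0.00111 = 111.
Set dH/dt = 0 with H > 0: 0.935 - 0.0334L = 0, so L* = 0.935/0.0334 = 28.

H* ≈ 111, L* ≈ 28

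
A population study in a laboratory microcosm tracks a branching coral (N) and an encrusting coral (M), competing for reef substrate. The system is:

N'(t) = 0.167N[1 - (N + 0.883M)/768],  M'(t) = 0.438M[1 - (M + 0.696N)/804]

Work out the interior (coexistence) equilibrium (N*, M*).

N* ≈ 151, M* ≈ 699

Setting both brackets to zero gives the nullclines N + 0.883M = 768 and 0.696N + M = 804.
Substituting M = 804 - 0.696N into the first: N(1 - 0.883·0.696) = 768 - 0.883·804.
So N* = 58.1/0.385 = 151, and then M* = 804 - 0.696·151 = 699.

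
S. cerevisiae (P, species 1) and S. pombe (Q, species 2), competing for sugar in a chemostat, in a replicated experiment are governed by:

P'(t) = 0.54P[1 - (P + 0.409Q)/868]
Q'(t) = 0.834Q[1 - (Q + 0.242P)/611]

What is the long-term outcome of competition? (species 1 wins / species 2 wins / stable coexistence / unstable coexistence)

stable coexistence

Compare the nullcline intercepts: K1/α12 = 868/0.409 = 2120 > K2 = 611; K2/α21 = 611/0.242 = 2520 > K1 = 868.
Since both inequalities hold, each species can invade when rare, so the interior equilibrium is stable.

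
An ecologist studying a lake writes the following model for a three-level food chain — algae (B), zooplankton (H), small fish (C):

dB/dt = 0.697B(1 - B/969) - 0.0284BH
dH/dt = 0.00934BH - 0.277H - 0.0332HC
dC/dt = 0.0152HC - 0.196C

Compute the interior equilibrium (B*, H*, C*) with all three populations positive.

B* ≈ 460, H* ≈ 12.9, C* ≈ 121

From dC/dt = 0: 0.0152H* = 0.196, so H* = 12.9.
From dB/dt = 0: 0.697(1 - B*/969) = 0.0284·12.9, giving B* = 969·(1 - 0.525) = 460.
From dH/dt = 0: 0.00934·460 - 0.277 = 0.0332C*, so C* = 4.02/0.0332 = 121.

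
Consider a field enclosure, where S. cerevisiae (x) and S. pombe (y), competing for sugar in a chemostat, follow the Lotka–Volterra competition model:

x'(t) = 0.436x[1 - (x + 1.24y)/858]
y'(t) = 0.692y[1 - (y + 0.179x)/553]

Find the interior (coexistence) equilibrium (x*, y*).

Setting both brackets to zero gives the nullclines x + 1.24y = 858 and 0.179x + y = 553.
Substituting y = 553 - 0.179x into the first: x(1 - 1.24·0.179) = 858 - 1.24·553.
So x* = 172/0.778 = 221, and then y* = 553 - 0.179·221 = 513.

x* ≈ 221, y* ≈ 513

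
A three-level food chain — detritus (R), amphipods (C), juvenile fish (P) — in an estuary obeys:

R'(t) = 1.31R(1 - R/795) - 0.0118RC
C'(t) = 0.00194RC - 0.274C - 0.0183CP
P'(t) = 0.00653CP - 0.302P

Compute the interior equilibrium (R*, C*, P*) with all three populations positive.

R* ≈ 464, C* ≈ 46.2, P* ≈ 34.2

From dP/dt = 0: 0.00653C* = 0.302, so C* = 46.2.
From dR/dt = 0: 1.31(1 - R*/795) = 0.0118·46.2, giving R* = 795·(1 - 0.417) = 464.
From dC/dt = 0: 0.00194·464 - 0.274 = 0.0183P*, so P* = 0.626/0.0183 = 34.2.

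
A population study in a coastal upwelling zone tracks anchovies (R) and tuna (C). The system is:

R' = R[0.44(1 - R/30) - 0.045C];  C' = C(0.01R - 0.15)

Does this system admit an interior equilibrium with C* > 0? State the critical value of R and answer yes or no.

The predator equation gives dC/dt > 0 only when R > 0.15/0.01 = 15.
Without the predator, R → K = 30. Since 30 > 15, the predator can invade and persist.

Threshold R = 15; K > 15, so yes, the predator persists.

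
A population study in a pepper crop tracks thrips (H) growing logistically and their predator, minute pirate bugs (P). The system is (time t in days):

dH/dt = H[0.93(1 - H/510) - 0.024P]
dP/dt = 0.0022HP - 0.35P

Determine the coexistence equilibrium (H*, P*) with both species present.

H* ≈ 159, P* ≈ 26.7

From dP/dt = 0 with P > 0: 0.0022H* = 0.35, so H* = 159.
Substitute into dH/dt = 0: 0.93(1 - 159/510) = 0.024P*.
The bracket is 0.688, giving P* = 0.64/0.024 = 26.7.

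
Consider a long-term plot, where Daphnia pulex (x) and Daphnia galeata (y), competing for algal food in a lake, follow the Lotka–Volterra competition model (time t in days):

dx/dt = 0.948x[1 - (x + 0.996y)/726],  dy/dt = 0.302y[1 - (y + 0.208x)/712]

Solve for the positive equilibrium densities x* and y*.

Setting both brackets to zero gives the nullclines x + 0.996y = 726 and 0.208x + y = 712.
Substituting y = 712 - 0.208x into the first: x(1 - 0.996·0.208) = 726 - 0.996·712.
So x* = 16.8/0.793 = 21.3, and then y* = 712 - 0.208·21.3 = 708.

x* ≈ 21.3, y* ≈ 708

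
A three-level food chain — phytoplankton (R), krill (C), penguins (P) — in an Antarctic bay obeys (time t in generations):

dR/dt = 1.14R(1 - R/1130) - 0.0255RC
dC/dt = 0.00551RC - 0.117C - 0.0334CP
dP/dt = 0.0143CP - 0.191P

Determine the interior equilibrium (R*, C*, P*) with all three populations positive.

R* ≈ 792, C* ≈ 13.4, P* ≈ 127

From dP/dt = 0: 0.0143C* = 0.191, so C* = 13.4.
From dR/dt = 0: 1.14(1 - R*/1130) = 0.0255·13.4, giving R* = 1130·(1 - 0.299) = 792.
From dC/dt = 0: 0.00551·792 - 0.117 = 0.0334P*, so P* = 4.25/0.0334 = 127.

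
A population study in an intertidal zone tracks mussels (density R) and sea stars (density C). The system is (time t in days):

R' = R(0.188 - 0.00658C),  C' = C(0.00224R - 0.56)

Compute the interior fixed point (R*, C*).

R* ≈ 250, C* ≈ 28.6

Set dC/dt = 0 with C > 0: 0.00224R - 0.56 = 0, so R* = 0.56/0.00224 = 250.
Set dR/dt = 0 with R > 0: 0.188 - 0.00658C = 0, so C* = 0.188/0.00658 = 28.6.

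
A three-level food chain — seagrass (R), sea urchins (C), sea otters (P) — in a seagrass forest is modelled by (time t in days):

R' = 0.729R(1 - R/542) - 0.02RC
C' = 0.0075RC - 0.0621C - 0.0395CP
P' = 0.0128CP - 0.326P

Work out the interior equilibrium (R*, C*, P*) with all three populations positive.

From dP/dt = 0: 0.0128C* = 0.326, so C* = 25.5.
From dR/dt = 0: 0.729(1 - R*/542) = 0.02·25.5, giving R* = 542·(1 - 0.699) = 163.
From dC/dt = 0: 0.0075·163 - 0.0621 = 0.0395P*, so P* = 1.16/0.0395 = 29.4.

R* ≈ 163, C* ≈ 25.5, P* ≈ 29.4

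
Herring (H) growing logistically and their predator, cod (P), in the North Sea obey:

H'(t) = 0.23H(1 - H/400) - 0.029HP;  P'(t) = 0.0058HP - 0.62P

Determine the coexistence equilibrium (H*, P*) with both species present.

From dP/dt = 0 with P > 0: 0.0058H* = 0.62, so H* = 107.
Substitute into dH/dt = 0: 0.23(1 - 107/400) = 0.029P*.
The bracket is 0.733, giving P* = 0.169/0.029 = 5.81.

H* ≈ 107, P* ≈ 5.81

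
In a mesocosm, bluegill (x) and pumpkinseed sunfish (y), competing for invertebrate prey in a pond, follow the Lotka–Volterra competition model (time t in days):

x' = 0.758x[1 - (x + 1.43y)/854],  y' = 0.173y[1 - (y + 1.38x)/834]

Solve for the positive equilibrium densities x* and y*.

Setting both brackets to zero gives the nullclines x + 1.43y = 854 and 1.38x + y = 834.
Substituting y = 834 - 1.38x into the first: x(1 - 1.43·1.38) = 854 - 1.43·834.
So x* = -339/-0.973 = 348, and then y* = 834 - 1.38·348 = 354.

x* ≈ 348, y* ≈ 354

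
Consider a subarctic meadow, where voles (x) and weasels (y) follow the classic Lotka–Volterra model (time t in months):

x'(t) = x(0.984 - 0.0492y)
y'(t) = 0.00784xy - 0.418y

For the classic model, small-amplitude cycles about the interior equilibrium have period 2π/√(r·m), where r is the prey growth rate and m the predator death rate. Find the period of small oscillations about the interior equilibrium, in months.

Here r = 0.984 and m = 0.418, so r·m = 0.411.
ω = √0.411 = 0.641 per month, hence T = 2π/ω ≈ 9.8 months.

T ≈ 9.8 months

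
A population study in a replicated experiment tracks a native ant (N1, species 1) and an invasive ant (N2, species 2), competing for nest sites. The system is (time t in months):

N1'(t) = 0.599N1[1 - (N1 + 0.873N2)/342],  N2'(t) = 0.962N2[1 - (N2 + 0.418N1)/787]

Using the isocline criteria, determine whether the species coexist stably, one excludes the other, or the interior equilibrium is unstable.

Compare the nullcline intercepts: K1/α12 = 342/0.873 = 392 < K2 = 787; K2/α21 = 787/0.418 = 1880 > K1 = 342.
Since the inequalities point opposite ways, species 2 can invade but species 1 cannot.

species 2 excludes species 1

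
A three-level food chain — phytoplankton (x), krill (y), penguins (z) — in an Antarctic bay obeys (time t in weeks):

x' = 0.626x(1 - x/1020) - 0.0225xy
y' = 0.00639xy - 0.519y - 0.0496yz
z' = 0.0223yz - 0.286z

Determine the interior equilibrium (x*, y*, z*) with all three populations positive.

x* ≈ 550, y* ≈ 12.8, z* ≈ 60.4

From dz/dt = 0: 0.0223y* = 0.286, so y* = 12.8.
From dx/dt = 0: 0.626(1 - x*/1020) = 0.0225·12.8, giving x* = 1020·(1 - 0.461) = 550.
From dy/dt = 0: 0.00639·550 - 0.519 = 0.0496z*, so z* = 2.99/0.0496 = 60.4.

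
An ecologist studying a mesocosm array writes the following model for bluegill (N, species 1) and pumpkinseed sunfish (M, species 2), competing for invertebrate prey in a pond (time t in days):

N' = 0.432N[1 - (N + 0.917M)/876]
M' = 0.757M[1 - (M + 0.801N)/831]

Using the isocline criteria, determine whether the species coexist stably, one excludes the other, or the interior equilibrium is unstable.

Compare the nullcline intercepts: K1/α12 = 876/0.917 = 955 > K2 = 831; K2/α21 = 831/0.801 = 1040 > K1 = 876.
Since both inequalities hold, each species can invade when rare, so the interior equilibrium is stable.

stable coexistence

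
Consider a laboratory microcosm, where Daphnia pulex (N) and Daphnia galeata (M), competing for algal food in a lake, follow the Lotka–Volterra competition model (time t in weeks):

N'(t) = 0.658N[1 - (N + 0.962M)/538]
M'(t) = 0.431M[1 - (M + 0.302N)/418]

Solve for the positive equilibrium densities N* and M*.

Setting both brackets to zero gives the nullclines N + 0.962M = 538 and 0.302N + M = 418.
Substituting M = 418 - 0.302N into the first: N(1 - 0.962·0.302) = 538 - 0.962·418.
So N* = 136/0.709 = 192, and then M* = 418 - 0.302·192 = 360.

N* ≈ 192, M* ≈ 360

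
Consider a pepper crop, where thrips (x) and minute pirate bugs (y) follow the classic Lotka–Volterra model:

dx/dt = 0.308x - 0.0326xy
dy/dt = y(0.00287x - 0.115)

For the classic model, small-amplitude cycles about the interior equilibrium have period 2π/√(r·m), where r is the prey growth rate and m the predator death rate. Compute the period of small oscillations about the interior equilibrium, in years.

Here r = 0.308 and m = 0.115, so r·m = 0.0354.
ω = √0.0354 = 0.188 per year, hence T = 2π/ω ≈ 33.4 years.

T ≈ 33.4 years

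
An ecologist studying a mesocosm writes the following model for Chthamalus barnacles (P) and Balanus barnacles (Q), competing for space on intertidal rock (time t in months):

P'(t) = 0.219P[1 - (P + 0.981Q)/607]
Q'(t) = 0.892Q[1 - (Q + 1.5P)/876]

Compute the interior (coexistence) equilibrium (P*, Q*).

Setting both brackets to zero gives the nullclines P + 0.981Q = 607 and 1.5P + Q = 876.
Substituting Q = 876 - 1.5P into the first: P(1 - 0.981·1.5) = 607 - 0.981·876.
So P* = -252/-0.472 = 535, and then Q* = 876 - 1.5·535 = 73.2.

P* ≈ 535, Q* ≈ 73.2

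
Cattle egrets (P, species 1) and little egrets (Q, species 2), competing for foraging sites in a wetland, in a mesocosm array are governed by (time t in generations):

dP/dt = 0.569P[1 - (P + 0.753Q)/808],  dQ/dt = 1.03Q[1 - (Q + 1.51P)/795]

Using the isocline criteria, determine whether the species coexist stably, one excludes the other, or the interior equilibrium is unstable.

Compare the nullcline intercepts: K1/α12 = 808/0.753 = 1070 > K2 = 795; K2/α21 = 795/1.51 = 526 < K1 = 808.
Since the inequalities point opposite ways, species 1 can invade but species 2 cannot.

species 1 excludes species 2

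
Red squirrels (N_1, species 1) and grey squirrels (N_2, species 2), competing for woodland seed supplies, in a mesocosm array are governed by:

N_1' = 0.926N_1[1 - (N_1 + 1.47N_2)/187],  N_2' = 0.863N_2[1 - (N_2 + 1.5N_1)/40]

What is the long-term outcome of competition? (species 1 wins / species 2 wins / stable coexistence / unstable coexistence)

species 1 excludes species 2

Compare the nullcline intercepts: K1/α12 = 187/1.47 = 127 > K2 = 40; K2/α21 = 40/1.5 = 26.7 < K1 = 187.
Since the inequalities point opposite ways, species 1 can invade but species 2 cannot.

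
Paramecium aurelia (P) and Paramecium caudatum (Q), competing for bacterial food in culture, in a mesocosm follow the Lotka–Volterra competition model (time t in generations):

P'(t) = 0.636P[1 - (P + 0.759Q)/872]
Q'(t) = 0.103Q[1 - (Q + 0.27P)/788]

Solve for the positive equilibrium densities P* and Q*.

P* ≈ 345, Q* ≈ 695

Setting both brackets to zero gives the nullclines P + 0.759Q = 872 and 0.27P + Q = 788.
Substituting Q = 788 - 0.27P into the first: P(1 - 0.759·0.27) = 872 - 0.759·788.
So P* = 274/0.795 = 345, and then Q* = 788 - 0.27·345 = 695.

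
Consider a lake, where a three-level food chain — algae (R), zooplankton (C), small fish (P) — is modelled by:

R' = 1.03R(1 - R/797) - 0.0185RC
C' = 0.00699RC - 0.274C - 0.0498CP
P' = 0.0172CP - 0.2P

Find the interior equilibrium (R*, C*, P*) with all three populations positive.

From dP/dt = 0: 0.0172C* = 0.2, so C* = 11.6.
From dR/dt = 0: 1.03(1 - R*/797) = 0.0185·11.6, giving R* = 797·(1 - 0.209) = 631.
From dC/dt = 0: 0.00699·631 - 0.274 = 0.0498P*, so P* = 4.13/0.0498 = 83.

R* ≈ 631, C* ≈ 11.6, P* ≈ 83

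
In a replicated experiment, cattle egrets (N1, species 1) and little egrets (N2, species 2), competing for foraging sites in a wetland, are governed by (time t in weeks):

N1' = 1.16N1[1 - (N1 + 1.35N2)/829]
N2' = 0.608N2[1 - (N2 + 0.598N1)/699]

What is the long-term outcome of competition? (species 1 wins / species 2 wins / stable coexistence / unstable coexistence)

Compare the nullcline intercepts: K1/α12 = 829/1.35 = 614 < K2 = 699; K2/α21 = 699/0.598 = 1170 > K1 = 829.
Since the inequalities point opposite ways, species 2 can invade but species 1 cannot.

species 2 excludes species 1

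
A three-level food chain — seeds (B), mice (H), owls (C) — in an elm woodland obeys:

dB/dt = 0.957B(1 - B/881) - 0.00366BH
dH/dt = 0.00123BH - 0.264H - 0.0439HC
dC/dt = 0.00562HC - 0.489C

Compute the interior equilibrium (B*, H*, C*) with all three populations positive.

From dC/dt = 0: 0.00562H* = 0.489, so H* = 87.
From dB/dt = 0: 0.957(1 - B*/881) = 0.00366·87, giving B* = 881·(1 - 0.333) = 588.
From dH/dt = 0: 0.00123·588 - 0.264 = 0.0439C*, so C* = 0.459/0.0439 = 10.5.

B* ≈ 588, H* ≈ 87, C* ≈ 10.5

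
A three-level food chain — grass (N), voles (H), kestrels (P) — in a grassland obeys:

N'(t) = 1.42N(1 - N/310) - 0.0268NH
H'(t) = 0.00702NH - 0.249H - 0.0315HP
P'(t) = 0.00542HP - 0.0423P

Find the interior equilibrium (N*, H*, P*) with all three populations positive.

N* ≈ 264, H* ≈ 7.8, P* ≈ 51

From dP/dt = 0: 0.00542H* = 0.0423, so H* = 7.8.
From dN/dt = 0: 1.42(1 - N*/310) = 0.0268·7.8, giving N* = 310·(1 - 0.147) = 264.
From dH/dt = 0: 0.00702·264 - 0.249 = 0.0315P*, so P* = 1.61/0.0315 = 51.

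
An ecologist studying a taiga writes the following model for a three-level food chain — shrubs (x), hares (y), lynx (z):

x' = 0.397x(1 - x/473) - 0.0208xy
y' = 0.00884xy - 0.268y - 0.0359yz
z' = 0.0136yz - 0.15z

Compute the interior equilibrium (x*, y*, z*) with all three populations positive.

From dz/dt = 0: 0.0136y* = 0.15, so y* = 11.
From dx/dt = 0: 0.397(1 - x*/473) = 0.0208·11, giving x* = 473·(1 - 0.578) = 200.
From dy/dt = 0: 0.00884·200 - 0.268 = 0.0359z*, so z* = 1.5/0.0359 = 41.7.

x* ≈ 200, y* ≈ 11, z* ≈ 41.7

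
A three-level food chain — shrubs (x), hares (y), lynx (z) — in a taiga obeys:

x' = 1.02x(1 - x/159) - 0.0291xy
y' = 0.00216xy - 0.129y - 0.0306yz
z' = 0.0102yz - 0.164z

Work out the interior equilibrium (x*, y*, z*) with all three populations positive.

x* ≈ 86.1, y* ≈ 16.1, z* ≈ 1.86

From dz/dt = 0: 0.0102y* = 0.164, so y* = 16.1.
From dx/dt = 0: 1.02(1 - x*/159) = 0.0291·16.1, giving x* = 159·(1 - 0.459) = 86.1.
From dy/dt = 0: 0.00216·86.1 - 0.129 = 0.0306z*, so z* = 0.0569/0.0306 = 1.86.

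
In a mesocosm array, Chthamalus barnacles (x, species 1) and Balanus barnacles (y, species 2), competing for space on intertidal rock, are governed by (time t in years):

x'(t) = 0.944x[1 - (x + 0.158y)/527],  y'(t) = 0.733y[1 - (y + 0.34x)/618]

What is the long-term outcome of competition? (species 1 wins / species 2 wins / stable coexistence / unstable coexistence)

stable coexistence

Compare the nullcline intercepts: K1/α12 = 527/0.158 = 3340 > K2 = 618; K2/α21 = 618/0.34 = 1820 > K1 = 527.
Since both inequalities hold, each species can invade when rare, so the interior equilibrium is stable.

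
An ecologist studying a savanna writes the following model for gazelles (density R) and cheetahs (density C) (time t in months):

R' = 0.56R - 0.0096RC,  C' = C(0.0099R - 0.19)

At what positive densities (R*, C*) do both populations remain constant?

Set dC/dt = 0 with C > 0: 0.0099R - 0.19 = 0, so R* = 0.19/0.0099 = 19.2.
Set dR/dt = 0 with R > 0: 0.56 - 0.0096C = 0, so C* = 0.56/0.0096 = 58.3.

R* ≈ 19.2, C* ≈ 58.3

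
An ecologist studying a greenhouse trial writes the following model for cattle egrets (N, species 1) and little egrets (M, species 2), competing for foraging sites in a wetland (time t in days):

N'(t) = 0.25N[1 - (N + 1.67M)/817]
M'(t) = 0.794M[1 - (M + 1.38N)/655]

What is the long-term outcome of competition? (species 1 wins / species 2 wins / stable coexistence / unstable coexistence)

unstable coexistence (outcome depends on initial conditions)

Compare the nullcline intercepts: K1/α12 = 817/1.67 = 489 < K2 = 655; K2/α21 = 655/1.38 = 475 < K1 = 817.
Since both are reversed, neither can invade when rare; the interior point is a saddle.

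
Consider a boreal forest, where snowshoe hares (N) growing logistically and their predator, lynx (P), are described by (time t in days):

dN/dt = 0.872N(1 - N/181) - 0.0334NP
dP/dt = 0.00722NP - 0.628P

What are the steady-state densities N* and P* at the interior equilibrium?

N* ≈ 87, P* ≈ 13.6

From dP/dt = 0 with P > 0: 0.00722N* = 0.628, so N* = 87.
Substitute into dN/dt = 0: 0.872(1 - 87/181) = 0.0334P*.
The bracket is 0.519, giving P* = 0.453/0.0334 = 13.6.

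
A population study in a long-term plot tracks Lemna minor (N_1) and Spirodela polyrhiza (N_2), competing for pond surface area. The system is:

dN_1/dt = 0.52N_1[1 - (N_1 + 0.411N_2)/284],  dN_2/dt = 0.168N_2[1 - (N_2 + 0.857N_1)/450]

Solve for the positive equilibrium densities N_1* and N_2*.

Setting both brackets to zero gives the nullclines N_1 + 0.411N_2 = 284 and 0.857N_1 + N_2 = 450.
Substituting N_2 = 450 - 0.857N_1 into the first: N_1(1 - 0.411·0.857) = 284 - 0.411·450.
So N_1* = 99.1/0.648 = 153, and then N_2* = 450 - 0.857·153 = 319.

N_1* ≈ 153, N_2* ≈ 319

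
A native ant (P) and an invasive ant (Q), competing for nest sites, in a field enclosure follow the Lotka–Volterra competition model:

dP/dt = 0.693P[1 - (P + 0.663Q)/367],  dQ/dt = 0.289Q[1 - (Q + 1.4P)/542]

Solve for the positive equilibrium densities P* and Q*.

Setting both brackets to zero gives the nullclines P + 0.663Q = 367 and 1.4P + Q = 542.
Substituting Q = 542 - 1.4P into the first: P(1 - 0.663·1.4) = 367 - 0.663·542.
So P* = 7.65/0.0718 = 107, and then Q* = 542 - 1.4·107 = 393.

P* ≈ 107, Q* ≈ 393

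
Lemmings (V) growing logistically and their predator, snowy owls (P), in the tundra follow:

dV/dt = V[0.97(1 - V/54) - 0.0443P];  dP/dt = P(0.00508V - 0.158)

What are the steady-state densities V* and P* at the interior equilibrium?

V* ≈ 31.1, P* ≈ 9.28

From dP/dt = 0 with P > 0: 0.00508V* = 0.158, so V* = 31.1.
Substitute into dV/dt = 0: 0.97(1 - 31.1/54) = 0.0443P*.
The bracket is 0.424, giving P* = 0.411/0.0443 = 9.28.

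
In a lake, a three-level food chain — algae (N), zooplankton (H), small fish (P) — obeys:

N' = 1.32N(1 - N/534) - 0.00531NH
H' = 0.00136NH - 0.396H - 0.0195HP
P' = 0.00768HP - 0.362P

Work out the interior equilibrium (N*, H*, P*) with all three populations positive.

N* ≈ 433, H* ≈ 47.1, P* ≈ 9.87

From dP/dt = 0: 0.00768H* = 0.362, so H* = 47.1.
From dN/dt = 0: 1.32(1 - N*/534) = 0.00531·47.1, giving N* = 534·(1 - 0.19) = 433.
From dH/dt = 0: 0.00136·433 - 0.396 = 0.0195P*, so P* = 0.193/0.0195 = 9.87.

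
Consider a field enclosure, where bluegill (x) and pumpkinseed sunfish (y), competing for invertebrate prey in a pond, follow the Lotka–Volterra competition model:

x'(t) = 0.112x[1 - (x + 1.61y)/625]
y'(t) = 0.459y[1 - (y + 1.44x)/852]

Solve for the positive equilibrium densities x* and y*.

Setting both brackets to zero gives the nullclines x + 1.61y = 625 and 1.44x + y = 852.
Substituting y = 852 - 1.44x into the first: x(1 - 1.61·1.44) = 625 - 1.61·852.
So x* = -747/-1.32 = 566, and then y* = 852 - 1.44·566 = 36.4.

x* ≈ 566, y* ≈ 36.4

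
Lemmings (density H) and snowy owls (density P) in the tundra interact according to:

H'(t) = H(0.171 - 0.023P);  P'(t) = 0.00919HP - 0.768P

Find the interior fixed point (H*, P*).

Set dP/dt = 0 with P > 0: 0.00919H - 0.768 = 0, so H* = 0.768/0.00919 = 83.6.
Set dH/dt = 0 with H > 0: 0.171 - 0.023P = 0, so P* = 0.171/0.023 = 7.43.

H* ≈ 83.6, P* ≈ 7.43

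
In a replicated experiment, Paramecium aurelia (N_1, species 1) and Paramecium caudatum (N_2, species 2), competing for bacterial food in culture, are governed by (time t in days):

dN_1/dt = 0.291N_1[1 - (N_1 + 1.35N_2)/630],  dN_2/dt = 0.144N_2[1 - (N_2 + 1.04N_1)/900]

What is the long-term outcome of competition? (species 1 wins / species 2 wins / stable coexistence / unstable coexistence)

Compare the nullcline intercepts: K1/α12 = 630/1.35 = 467 < K2 = 900; K2/α21 = 900/1.04 = 865 > K1 = 630.
Since the inequalities point opposite ways, species 2 can invade but species 1 cannot.

species 2 excludes species 1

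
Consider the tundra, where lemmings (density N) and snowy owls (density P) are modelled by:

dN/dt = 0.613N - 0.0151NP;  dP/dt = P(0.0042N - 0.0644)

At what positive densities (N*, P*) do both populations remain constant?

Set dP/dt = 0 with P > 0: 0.0042N - 0.0644 = 0, so N* = 0.0644/0.0042 = 15.3.
Set dN/dt = 0 with N > 0: 0.613 - 0.0151P = 0, so P* = 0.613/0.0151 = 40.6.

N* ≈ 15.3, P* ≈ 40.6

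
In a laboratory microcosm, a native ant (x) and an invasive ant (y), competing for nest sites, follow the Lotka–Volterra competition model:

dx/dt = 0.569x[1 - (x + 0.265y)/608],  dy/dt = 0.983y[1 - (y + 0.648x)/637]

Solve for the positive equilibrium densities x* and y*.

x* ≈ 530, y* ≈ 293

Setting both brackets to zero gives the nullclines x + 0.265y = 608 and 0.648x + y = 637.
Substituting y = 637 - 0.648x into the first: x(1 - 0.265·0.648) = 608 - 0.265·637.
So x* = 439/0.828 = 530, and then y* = 637 - 0.648·530 = 293.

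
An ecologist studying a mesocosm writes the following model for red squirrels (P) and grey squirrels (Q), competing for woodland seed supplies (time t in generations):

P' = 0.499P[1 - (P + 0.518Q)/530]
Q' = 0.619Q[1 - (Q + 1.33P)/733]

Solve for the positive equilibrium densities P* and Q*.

P* ≈ 483, Q* ≈ 90.3

Setting both brackets to zero gives the nullclines P + 0.518Q = 530 and 1.33P + Q = 733.
Substituting Q = 733 - 1.33P into the first: P(1 - 0.518·1.33) = 530 - 0.518·733.
So P* = 150/0.311 = 483, and then Q* = 733 - 1.33·483 = 90.3.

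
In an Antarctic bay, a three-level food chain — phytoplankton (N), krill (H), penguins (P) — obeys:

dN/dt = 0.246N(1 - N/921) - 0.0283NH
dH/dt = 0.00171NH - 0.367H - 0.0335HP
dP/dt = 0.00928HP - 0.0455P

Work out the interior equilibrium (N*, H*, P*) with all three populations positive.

N* ≈ 402, H* ≈ 4.9, P* ≈ 9.54

From dP/dt = 0: 0.00928H* = 0.0455, so H* = 4.9.
From dN/dt = 0: 0.246(1 - N*/921) = 0.0283·4.9, giving N* = 921·(1 - 0.564) = 402.
From dH/dt = 0: 0.00171·402 - 0.367 = 0.0335P*, so P* = 0.32/0.0335 = 9.54.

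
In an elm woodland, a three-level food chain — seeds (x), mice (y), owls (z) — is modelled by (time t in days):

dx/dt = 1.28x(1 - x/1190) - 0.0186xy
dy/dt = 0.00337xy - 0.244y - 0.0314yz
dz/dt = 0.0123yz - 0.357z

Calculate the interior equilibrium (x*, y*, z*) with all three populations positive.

x* ≈ 688, y* ≈ 29, z* ≈ 66.1

From dz/dt = 0: 0.0123y* = 0.357, so y* = 29.
From dx/dt = 0: 1.28(1 - x*/1190) = 0.0186·29, giving x* = 1190·(1 - 0.422) = 688.
From dy/dt = 0: 0.00337·688 - 0.244 = 0.0314z*, so z* = 2.07/0.0314 = 66.1.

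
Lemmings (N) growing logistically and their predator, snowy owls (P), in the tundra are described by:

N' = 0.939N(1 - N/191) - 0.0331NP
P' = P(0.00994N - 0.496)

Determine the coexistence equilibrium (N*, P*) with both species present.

N* ≈ 49.9, P* ≈ 21

From dP/dt = 0 with P > 0: 0.00994N* = 0.496, so N* = 49.9.
Substitute into dN/dt = 0: 0.939(1 - 49.9/191) = 0.0331P*.
The bracket is 0.739, giving P* = 0.694/0.0331 = 21.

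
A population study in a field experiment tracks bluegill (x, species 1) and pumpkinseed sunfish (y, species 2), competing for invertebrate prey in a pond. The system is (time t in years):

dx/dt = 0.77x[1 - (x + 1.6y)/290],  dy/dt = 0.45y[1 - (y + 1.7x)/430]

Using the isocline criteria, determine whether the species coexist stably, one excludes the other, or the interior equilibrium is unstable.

unstable coexistence (outcome depends on initial conditions)

Compare the nullcline intercepts: K1/α12 = 290/1.6 = 181 < K2 = 430; K2/α21 = 430/1.7 = 253 < K1 = 290.
Since both are reversed, neither can invade when rare; the interior point is a saddle.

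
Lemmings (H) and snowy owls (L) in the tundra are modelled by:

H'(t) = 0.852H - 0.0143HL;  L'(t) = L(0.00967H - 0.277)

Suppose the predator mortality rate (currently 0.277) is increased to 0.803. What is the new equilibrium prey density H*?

H* ≈ 83

At the interior fixed point, setting dL/dt = 0 with L > 0 fixes H* = (predator death rate)/(HL coefficient) — independent of the other coefficients.
With the change, H* = 0.803/0.00967 = 83; it rises from 28.6.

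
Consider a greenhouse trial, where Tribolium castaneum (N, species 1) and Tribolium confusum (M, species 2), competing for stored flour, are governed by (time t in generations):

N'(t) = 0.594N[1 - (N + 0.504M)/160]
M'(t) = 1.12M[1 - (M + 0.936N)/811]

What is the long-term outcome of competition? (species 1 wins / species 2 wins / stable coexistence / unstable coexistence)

Compare the nullcline intercepts: K1/α12 = 160/0.504 = 317 < K2 = 811; K2/α21 = 811/0.936 = 866 > K1 = 160.
Since the inequalities point opposite ways, species 2 can invade but species 1 cannot.

species 2 excludes species 1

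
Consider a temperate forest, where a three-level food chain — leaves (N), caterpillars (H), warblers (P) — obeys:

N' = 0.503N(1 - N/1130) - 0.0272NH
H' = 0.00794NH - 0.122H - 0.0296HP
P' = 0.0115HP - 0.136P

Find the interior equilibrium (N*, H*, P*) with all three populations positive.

From dP/dt = 0: 0.0115H* = 0.136, so H* = 11.8.
From dN/dt = 0: 0.503(1 - N*/1130) = 0.0272·11.8, giving N* = 1130·(1 - 0.64) = 407.
From dH/dt = 0: 0.00794·407 - 0.122 = 0.0296P*, so P* = 3.11/0.0296 = 105.

N* ≈ 407, H* ≈ 11.8, P* ≈ 105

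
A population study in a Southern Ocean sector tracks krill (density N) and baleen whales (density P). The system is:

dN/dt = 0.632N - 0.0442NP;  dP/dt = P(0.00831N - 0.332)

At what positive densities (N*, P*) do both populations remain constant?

Set dP/dt = 0 with P > 0: 0.00831N - 0.332 = 0, so N* = 0.332/0.00831 = 40.
Set dN/dt = 0 with N > 0: 0.632 - 0.0442P = 0, so P* = 0.632/0.0442 = 14.3.

N* ≈ 40, P* ≈ 14.3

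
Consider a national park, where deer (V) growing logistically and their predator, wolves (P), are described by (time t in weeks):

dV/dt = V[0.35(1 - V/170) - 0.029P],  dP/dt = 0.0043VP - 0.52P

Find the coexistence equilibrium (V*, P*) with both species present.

V* ≈ 121, P* ≈ 3.48

From dP/dt = 0 with P > 0: 0.0043V* = 0.52, so V* = 121.
Substitute into dV/dt = 0: 0.35(1 - 121/170) = 0.029P*.
The bracket is 0.289, giving P* = 0.101/0.029 = 3.48.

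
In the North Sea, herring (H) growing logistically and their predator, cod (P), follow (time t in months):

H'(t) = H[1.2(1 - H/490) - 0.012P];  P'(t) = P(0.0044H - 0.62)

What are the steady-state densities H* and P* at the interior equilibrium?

From dP/dt = 0 with P > 0: 0.0044H* = 0.62, so H* = 141.
Substitute into dH/dt = 0: 1.2(1 - 141/490) = 0.012P*.
The bracket is 0.712, giving P* = 0.855/0.012 = 71.2.

H* ≈ 141, P* ≈ 71.2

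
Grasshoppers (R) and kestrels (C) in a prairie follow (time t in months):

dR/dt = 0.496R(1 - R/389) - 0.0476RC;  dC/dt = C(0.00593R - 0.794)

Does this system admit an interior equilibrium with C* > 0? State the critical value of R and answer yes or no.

Threshold R = 134; K > 134, so yes, the predator persists.

The predator equation gives dC/dt > 0 only when R > 0.794/0.00593 = 134.
Without the predator, R → K = 389. Since 389 > 134, the predator can invade and persist.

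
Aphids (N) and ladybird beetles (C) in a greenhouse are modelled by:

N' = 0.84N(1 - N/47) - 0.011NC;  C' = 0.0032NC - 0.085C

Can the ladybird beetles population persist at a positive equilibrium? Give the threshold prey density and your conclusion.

Threshold N = 26.6; K > 26.6, so yes, the predator persists.

The predator equation gives dC/dt > 0 only when N > 0.085/0.0032 = 26.6.
Without the predator, N → K = 47. Since 47 > 26.6, the predator can invade and persist.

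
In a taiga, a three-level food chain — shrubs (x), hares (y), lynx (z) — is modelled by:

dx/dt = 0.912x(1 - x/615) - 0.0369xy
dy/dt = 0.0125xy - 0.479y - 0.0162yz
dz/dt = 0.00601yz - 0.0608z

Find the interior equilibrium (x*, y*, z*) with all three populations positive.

From dz/dt = 0: 0.00601y* = 0.0608, so y* = 10.1.
From dx/dt = 0: 0.912(1 - x*/615) = 0.0369·10.1, giving x* = 615·(1 - 0.409) = 363.
From dy/dt = 0: 0.0125·363 - 0.479 = 0.0162z*, so z* = 4.06/0.0162 = 251.

x* ≈ 363, y* ≈ 10.1, z* ≈ 251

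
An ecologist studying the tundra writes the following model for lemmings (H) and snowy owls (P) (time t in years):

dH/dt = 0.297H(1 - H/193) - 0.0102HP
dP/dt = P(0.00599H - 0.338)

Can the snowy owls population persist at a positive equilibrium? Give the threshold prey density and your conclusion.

The predator equation gives dP/dt > 0 only when H > 0.338/0.00599 = 56.4.
Without the predator, H → K = 193. Since 193 > 56.4, the predator can invade and persist.

Threshold H = 56.4; K > 56.4, so yes, the predator persists.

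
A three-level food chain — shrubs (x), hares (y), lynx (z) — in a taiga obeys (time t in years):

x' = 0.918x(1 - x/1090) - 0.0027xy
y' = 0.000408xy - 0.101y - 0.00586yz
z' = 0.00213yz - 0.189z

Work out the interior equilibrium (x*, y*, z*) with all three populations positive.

From dz/dt = 0: 0.00213y* = 0.189, so y* = 88.7.
From dx/dt = 0: 0.918(1 - x*/1090) = 0.0027·88.7, giving x* = 1090·(1 - 0.261) = 806.
From dy/dt = 0: 0.000408·806 - 0.101 = 0.00586z*, so z* = 0.228/0.00586 = 38.8.

x* ≈ 806, y* ≈ 88.7, z* ≈ 38.8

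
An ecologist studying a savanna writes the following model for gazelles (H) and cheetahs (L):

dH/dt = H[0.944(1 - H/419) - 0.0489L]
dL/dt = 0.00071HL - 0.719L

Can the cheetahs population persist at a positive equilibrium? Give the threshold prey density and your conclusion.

Threshold H = 1010; K < 1010, so no, the predator goes extinct.

The predator equation gives dL/dt > 0 only when H > 0.719/0.00071 = 1010.
Without the predator, H → K = 419. Since 419 < 1010, the predator cannot invade.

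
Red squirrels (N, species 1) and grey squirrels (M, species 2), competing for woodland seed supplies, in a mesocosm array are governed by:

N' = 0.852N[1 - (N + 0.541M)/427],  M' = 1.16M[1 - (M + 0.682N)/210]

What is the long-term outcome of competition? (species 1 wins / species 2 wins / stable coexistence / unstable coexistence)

species 1 excludes species 2

Compare the nullcline intercepts: K1/α12 = 427/0.541 = 789 > K2 = 210; K2/α21 = 210/0.682 = 308 < K1 = 427.
Since the inequalities point opposite ways, species 1 can invade but species 2 cannot.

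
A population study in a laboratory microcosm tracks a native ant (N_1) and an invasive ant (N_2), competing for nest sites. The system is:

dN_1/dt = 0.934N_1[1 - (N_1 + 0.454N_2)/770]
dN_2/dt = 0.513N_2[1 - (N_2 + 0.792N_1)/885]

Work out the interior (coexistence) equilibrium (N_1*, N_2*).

Setting both brackets to zero gives the nullclines N_1 + 0.454N_2 = 770 and 0.792N_1 + N_2 = 885.
Substituting N_2 = 885 - 0.792N_1 into the first: N_1(1 - 0.454·0.792) = 770 - 0.454·885.
So N_1* = 368/0.64 = 575, and then N_2* = 885 - 0.792·575 = 430.

N_1* ≈ 575, N_2* ≈ 430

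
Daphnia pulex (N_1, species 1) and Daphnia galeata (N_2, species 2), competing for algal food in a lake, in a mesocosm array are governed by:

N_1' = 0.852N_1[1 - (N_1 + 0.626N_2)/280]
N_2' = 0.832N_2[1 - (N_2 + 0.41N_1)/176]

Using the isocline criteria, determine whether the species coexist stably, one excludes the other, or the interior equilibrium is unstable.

stable coexistence

Compare the nullcline intercepts: K1/α12 = 280/0.626 = 447 > K2 = 176; K2/α21 = 176/0.41 = 429 > K1 = 280.
Since both inequalities hold, each species can invade when rare, so the interior equilibrium is stable.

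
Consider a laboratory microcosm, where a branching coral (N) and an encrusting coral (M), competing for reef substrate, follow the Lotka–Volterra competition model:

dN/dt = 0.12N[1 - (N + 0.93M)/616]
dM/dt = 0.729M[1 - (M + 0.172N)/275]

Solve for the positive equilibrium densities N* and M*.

N* ≈ 429, M* ≈ 201

Setting both brackets to zero gives the nullclines N + 0.93M = 616 and 0.172N + M = 275.
Substituting M = 275 - 0.172N into the first: N(1 - 0.93·0.172) = 616 - 0.93·275.
So N* = 360/0.84 = 429, and then M* = 275 - 0.172·429 = 201.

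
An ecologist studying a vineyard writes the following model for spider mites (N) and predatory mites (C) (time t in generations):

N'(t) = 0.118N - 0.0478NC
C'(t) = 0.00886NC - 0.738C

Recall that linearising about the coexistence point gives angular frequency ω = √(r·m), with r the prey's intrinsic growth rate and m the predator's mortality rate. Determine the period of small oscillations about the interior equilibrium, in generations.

Here r = 0.118 and m = 0.738, so r·m = 0.0871.
ω = √0.0871 = 0.295 per generation, hence T = 2π/ω ≈ 21.3 generations.

T ≈ 21.3 generations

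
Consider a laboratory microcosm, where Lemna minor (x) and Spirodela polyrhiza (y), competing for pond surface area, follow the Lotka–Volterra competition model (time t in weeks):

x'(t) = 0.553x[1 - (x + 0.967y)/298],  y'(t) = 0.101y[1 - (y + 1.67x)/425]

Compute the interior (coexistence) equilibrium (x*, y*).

Setting both brackets to zero gives the nullclines x + 0.967y = 298 and 1.67x + y = 425.
Substituting y = 425 - 1.67x into the first: x(1 - 0.967·1.67) = 298 - 0.967·425.
So x* = -113/-0.615 = 184, and then y* = 425 - 1.67·184 = 118.

x* ≈ 184, y* ≈ 118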